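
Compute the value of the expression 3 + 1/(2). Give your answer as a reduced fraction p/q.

7/2

Start with 2.
3 + 1/(2/1) = 3 + 1/2 = 7/2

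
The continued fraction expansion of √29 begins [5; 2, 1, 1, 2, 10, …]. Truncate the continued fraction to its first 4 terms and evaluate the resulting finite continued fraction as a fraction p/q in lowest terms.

Collapse the nested fraction from the inside out:
Start with 1.
1 + 1/(1/1) = 1 + 1/1 = 2/1
2 + 1/(2/1) = 2 + 1/2 = 5/2
5 + 1/(5/2) = 5 + 2/5 = 27/5

27/5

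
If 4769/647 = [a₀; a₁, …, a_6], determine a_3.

2

4769 ÷ 647 → quotient 7, remainder 240
647 ÷ 240 → quotient 2, remainder 167
240 ÷ 167 → quotient 1, remainder 73
167 ÷ 73 → quotient 2, remainder 21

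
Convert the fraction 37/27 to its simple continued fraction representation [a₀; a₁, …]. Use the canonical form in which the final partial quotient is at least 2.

Run the Euclidean algorithm, recording each quotient:
⌊37/27⌋ = 1, remainder 10
⌊27/10⌋ = 2, remainder 7
⌊10/7⌋ = 1, remainder 3
⌊7/3⌋ = 2, remainder 1
⌊3/1⌋ = 3, remainder 0

[1; 2, 1, 2, 3]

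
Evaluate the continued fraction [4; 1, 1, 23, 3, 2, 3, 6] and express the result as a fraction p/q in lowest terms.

Collapse the nested fraction from the inside out:
Start with 6.
3 + 1/(6/1) = 3 + 1/6 = 19/6
2 + 1/(19/6) = 2 + 6/19 = 44/19
3 + 1/(44/19) = 3 + 19/44 = 151/44
23 + 1/(151/44) = 23 + 44/151 = 3517/151
1 + 1/(3517/151) = 1 + 151/3517 = 3668/3517
1 + 1/(3668/3517) = 1 + 3517/3668 = 7185/3668
4 + 1/(7185/3668) = 4 + 3668/7185 = 32408/7185

32408/7185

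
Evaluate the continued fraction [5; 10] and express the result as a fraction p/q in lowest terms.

51/10

Compute successive convergents:
a_0 = 5: 5/1
a_1 = 10: 51/10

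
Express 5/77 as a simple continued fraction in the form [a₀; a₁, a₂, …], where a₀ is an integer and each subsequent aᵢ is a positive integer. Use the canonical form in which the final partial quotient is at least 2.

Run the Euclidean algorithm, recording each quotient:
5 = 0·77 + 5, so a_0 = 0
77 = 15·5 + 2, so a_1 = 15
5 = 2·2 + 1, so a_2 = 2
2 = 2·1 + 0, so a_3 = 2

[0; 15, 2, 2]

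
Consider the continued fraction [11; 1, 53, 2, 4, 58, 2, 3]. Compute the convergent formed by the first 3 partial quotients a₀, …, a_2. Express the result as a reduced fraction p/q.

647/54

a_0 = 11: 11/1
a_1 = 1: 12/1
a_2 = 53: 647/54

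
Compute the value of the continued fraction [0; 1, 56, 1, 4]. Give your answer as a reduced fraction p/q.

284/289

Use the convergent recurrence hₖ = aₖ·hₖ₋₁ + hₖ₋₂ (and likewise for the denominators kₖ):
a_0 = 0: 0/1
a_1 = 1: 1/1
a_2 = 56: 56/57
a_3 = 1: 57/58
a_4 = 4: 284/289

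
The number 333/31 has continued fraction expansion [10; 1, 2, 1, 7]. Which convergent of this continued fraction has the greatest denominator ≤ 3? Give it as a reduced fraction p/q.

32/3

List convergents until the denominator exceeds the bound:
a_0 = 10: 10/1  (≤ bound)
a_1 = 1: 11/1  (≤ bound)
a_2 = 2: 32/3  (≤ bound)
a_3 = 1: 43/4  (> 3, stop)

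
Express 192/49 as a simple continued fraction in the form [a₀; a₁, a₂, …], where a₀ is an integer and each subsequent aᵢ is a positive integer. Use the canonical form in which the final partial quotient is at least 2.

[3; 1, 11, 4]

⌊192/49⌋ = 3, remainder 45
⌊49/45⌋ = 1, remainder 4
⌊45/4⌋ = 11, remainder 1
⌊4/1⌋ = 4, remainder 0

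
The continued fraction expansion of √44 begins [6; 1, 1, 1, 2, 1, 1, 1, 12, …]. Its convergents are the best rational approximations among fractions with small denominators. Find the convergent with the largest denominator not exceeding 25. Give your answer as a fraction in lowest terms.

126/19

List convergents until the denominator exceeds the bound:
a_0 = 6: 6/1  (≤ bound)
a_1 = 1: 7/1  (≤ bound)
a_2 = 1: 13/2  (≤ bound)
a_3 = 1: 20/3  (≤ bound)
a_4 = 2: 53/8  (≤ bound)
a_5 = 1: 73/11  (≤ bound)
a_6 = 1: 126/19  (≤ bound)
a_7 = 1: 199/30  (> 25, stop)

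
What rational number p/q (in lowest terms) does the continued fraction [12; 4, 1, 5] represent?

354/29

Start with 5.
1 + 1/(5/1) = 1 + 1/5 = 6/5
4 + 1/(6/5) = 4 + 5/6 = 29/6
12 + 1/(29/6) = 12 + 6/29 = 354/29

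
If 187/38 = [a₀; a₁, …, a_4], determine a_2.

187 ÷ 38 → quotient 4, remainder 35
38 ÷ 35 → quotient 1, remainder 3
35 ÷ 3 → quotient 11, remainder 2

11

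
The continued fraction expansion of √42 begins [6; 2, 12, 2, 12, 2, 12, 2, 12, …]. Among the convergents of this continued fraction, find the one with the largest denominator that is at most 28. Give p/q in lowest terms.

List convergents until the denominator exceeds the bound:
a_0 = 6: 6/1  (≤ bound)
a_1 = 2: 13/2  (≤ bound)
a_2 = 12: 162/25  (≤ bound)
a_3 = 2: 337/52  (> 28, stop)

162/25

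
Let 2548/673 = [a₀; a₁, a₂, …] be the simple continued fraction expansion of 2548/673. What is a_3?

2548 ÷ 673 → quotient 3, remainder 529
673 ÷ 529 → quotient 1, remainder 144
529 ÷ 144 → quotient 3, remainder 97
144 ÷ 97 → quotient 1, remainder 47

1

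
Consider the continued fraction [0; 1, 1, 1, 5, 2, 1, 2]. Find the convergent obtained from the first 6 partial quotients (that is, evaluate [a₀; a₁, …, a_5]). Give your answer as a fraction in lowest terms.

24/37

Build up convergents one term at a time:
a_0 = 0: 0/1
a_1 = 1: 1/1
a_2 = 1: 1/2
a_3 = 1: 2/3
a_4 = 5: 11/17
a_5 = 2: 24/37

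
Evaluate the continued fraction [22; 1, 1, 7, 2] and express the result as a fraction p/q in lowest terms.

a_0 = 22: 22/1
a_1 = 1: 23/1
a_2 = 1: 45/2
a_3 = 7: 338/15
a_4 = 2: 721/32

721/32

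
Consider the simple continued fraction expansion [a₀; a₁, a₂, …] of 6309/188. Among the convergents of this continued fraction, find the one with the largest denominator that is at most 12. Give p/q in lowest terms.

302/9

List convergents until the denominator exceeds the bound:
a_0 = 33: 33/1  (≤ bound)
a_1 = 1: 34/1  (≤ bound)
a_2 = 1: 67/2  (≤ bound)
a_3 = 3: 235/7  (≤ bound)
a_4 = 1: 302/9  (≤ bound)
a_5 = 3: 1141/34  (> 12, stop)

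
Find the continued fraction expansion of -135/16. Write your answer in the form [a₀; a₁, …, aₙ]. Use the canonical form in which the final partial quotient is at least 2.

[-9; 1, 1, 3, 2]

Run the Euclidean algorithm, recording each quotient:
-135 = -9·16 + 9, so a_0 = -9
16 = 1·9 + 7, so a_1 = 1
9 = 1·7 + 2, so a_2 = 1
7 = 3·2 + 1, so a_3 = 3
2 = 2·1 + 0, so a_4 = 2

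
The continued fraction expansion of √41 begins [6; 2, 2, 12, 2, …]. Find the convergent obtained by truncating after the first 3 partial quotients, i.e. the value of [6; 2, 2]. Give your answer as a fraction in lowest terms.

Work from the innermost term outward:
Start with 2.
2 + 1/(2/1) = 2 + 1/2 = 5/2
6 + 1/(5/2) = 6 + 2/5 = 32/5

32/5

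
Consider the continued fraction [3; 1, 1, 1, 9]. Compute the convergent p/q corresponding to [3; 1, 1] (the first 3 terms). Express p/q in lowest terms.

Work from the innermost term outward:
Start with 1.
1 + 1/(1/1) = 1 + 1/1 = 2/1
3 + 1/(2/1) = 3 + 1/2 = 7/2

7/2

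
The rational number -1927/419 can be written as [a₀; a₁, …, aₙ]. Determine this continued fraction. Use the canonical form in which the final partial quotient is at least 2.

[-5; 2, 2, 41, 2]

-1927 ÷ 419 → quotient -5, remainder 168
419 ÷ 168 → quotient 2, remainder 83
168 ÷ 83 → quotient 2, remainder 2
83 ÷ 2 → quotient 41, remainder 1
2 ÷ 1 → quotient 2, remainder 0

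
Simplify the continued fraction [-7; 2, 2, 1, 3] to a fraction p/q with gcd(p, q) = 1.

-171/26

Start with 3.
1 + 1/(3/1) = 1 + 1/3 = 4/3
2 + 1/(4/3) = 2 + 3/4 = 11/4
2 + 1/(11/4) = 2 + 4/11 = 26/11
-7 + 1/(26/11) = -7 + 11/26 = -171/26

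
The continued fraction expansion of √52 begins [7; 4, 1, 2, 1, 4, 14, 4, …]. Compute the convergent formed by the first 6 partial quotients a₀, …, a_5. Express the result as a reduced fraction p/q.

Compute successive convergents:
a_0 = 7: 7/1
a_1 = 4: 29/4
a_2 = 1: 36/5
a_3 = 2: 101/14
a_4 = 1: 137/19
a_5 = 4: 649/90

649/90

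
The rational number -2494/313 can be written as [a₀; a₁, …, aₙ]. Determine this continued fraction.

⌊-2494/313⌋ = -8, remainder 10
⌊313/10⌋ = 31, remainder 3
⌊10/3⌋ = 3, remainder 1
⌊3/1⌋ = 3, remainder 0

[-8; 31, 3, 3]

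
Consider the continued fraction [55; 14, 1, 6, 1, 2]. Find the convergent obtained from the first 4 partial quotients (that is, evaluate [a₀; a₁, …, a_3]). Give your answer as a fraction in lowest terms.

5727/104

a_0 = 55: 55/1
a_1 = 14: 771/14
a_2 = 1: 826/15
a_3 = 6: 5727/104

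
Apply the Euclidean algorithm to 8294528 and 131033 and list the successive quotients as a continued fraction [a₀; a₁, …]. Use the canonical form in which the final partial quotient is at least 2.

[63; 3, 3, 9, 8, 3, 27, 2]

Repeatedly divide and take the remainder:
8294528 = 63·131033 + 39449, so a_0 = 63
131033 = 3·39449 + 12686, so a_1 = 3
39449 = 3·12686 + 1391, so a_2 = 3
12686 = 9·1391 + 167, so a_3 = 9
1391 = 8·167 + 55, so a_4 = 8
167 = 3·55 + 2, so a_5 = 3
55 = 27·2 + 1, so a_6 = 27
2 = 2·1 + 0, so a_7 = 2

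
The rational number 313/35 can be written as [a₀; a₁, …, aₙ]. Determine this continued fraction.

[8; 1, 16, 2]

Run the Euclidean algorithm, recording each quotient:
313 ÷ 35 → quotient 8, remainder 33
35 ÷ 33 → quotient 1, remainder 2
33 ÷ 2 → quotient 16, remainder 1
2 ÷ 1 → quotient 2, remainder 0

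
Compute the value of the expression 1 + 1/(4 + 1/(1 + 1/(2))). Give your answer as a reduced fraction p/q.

17/14

Start with 2.
1 + 1/(2/1) = 1 + 1/2 = 3/2
4 + 1/(3/2) = 4 + 2/3 = 14/3
1 + 1/(14/3) = 1 + 3/14 = 17/14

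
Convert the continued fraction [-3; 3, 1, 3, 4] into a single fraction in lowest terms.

-175/64

a_0 = -3: -3/1
a_1 = 3: -8/3
a_2 = 1: -11/4
a_3 = 3: -41/15
a_4 = 4: -175/64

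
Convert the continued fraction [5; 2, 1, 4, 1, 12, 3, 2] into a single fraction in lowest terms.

Use the convergent recurrence hₖ = aₖ·hₖ₋₁ + hₖ₋₂ (and likewise for the denominators kₖ):
a_0 = 5: 5/1
a_1 = 2: 11/2
a_2 = 1: 16/3
a_3 = 4: 75/14
a_4 = 1: 91/17
a_5 = 12: 1167/218
a_6 = 3: 3592/671
a_7 = 2: 8351/1560

8351/1560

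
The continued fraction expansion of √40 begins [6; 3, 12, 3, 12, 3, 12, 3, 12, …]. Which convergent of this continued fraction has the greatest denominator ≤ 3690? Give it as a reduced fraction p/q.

8886/1405

a_0 = 6: 6/1  (≤ bound)
a_1 = 3: 19/3  (≤ bound)
a_2 = 12: 234/37  (≤ bound)
a_3 = 3: 721/114  (≤ bound)
a_4 = 12: 8886/1405  (≤ bound)
a_5 = 3: 27379/4329  (> 3690, stop)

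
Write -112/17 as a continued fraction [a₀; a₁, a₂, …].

[-7; 2, 2, 3]

Run the Euclidean algorithm, recording each quotient:
-112 ÷ 17 → quotient -7, remainder 7
17 ÷ 7 → quotient 2, remainder 3
7 ÷ 3 → quotient 2, remainder 1
3 ÷ 1 → quotient 3, remainder 0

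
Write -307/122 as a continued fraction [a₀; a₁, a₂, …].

[-3; 2, 14, 1, 3]

-307 ÷ 122 → quotient -3, remainder 59
122 ÷ 59 → quotient 2, remainder 4
59 ÷ 4 → quotient 14, remainder 3
4 ÷ 3 → quotient 1, remainder 1
3 ÷ 1 → quotient 3, remainder 0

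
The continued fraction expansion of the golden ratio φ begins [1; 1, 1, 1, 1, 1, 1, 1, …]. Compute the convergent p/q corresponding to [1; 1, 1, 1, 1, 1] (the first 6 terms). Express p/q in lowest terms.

13/8

Build up convergents one term at a time:
a_0 = 1: 1/1
a_1 = 1: 2/1
a_2 = 1: 3/2
a_3 = 1: 5/3
a_4 = 1: 8/5
a_5 = 1: 13/8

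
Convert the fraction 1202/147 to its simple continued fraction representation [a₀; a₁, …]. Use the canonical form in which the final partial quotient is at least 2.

⌊1202/147⌋ = 8, remainder 26
⌊147/26⌋ = 5, remainder 17
⌊26/17⌋ = 1, remainder 9
⌊17/9⌋ = 1, remainder 8
⌊9/8⌋ = 1, remainder 1
⌊8/1⌋ = 8, remainder 0

[8; 5, 1, 1, 1, 8]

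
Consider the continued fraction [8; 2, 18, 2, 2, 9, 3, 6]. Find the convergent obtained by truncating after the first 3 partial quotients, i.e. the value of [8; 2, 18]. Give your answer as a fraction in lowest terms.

314/37

Compute successive convergents:
a_0 = 8: 8/1
a_1 = 2: 17/2
a_2 = 18: 314/37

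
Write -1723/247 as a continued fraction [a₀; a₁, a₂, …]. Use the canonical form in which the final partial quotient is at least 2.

-1723 = -7·247 + 6, so a_0 = -7
247 = 41·6 + 1, so a_1 = 41
6 = 6·1 + 0, so a_2 = 6

[-7; 41, 6]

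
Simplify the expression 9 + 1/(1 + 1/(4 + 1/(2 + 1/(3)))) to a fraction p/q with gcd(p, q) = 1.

373/38

Start with 3.
2 + 1/(3/1) = 2 + 1/3 = 7/3
4 + 1/(7/3) = 4 + 3/7 = 31/7
1 + 1/(31/7) = 1 + 7/31 = 38/31
9 + 1/(38/31) = 9 + 31/38 = 373/38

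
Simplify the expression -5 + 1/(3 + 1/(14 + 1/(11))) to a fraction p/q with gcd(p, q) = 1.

Starting at the tail and folding back:
Start with 11.
14 + 1/(11/1) = 14 + 1/11 = 155/11
3 + 1/(155/11) = 3 + 11/155 = 476/155
-5 + 1/(476/155) = -5 + 155/476 = -2225/476

-2225/476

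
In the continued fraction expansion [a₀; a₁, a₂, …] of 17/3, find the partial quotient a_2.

2

Apply division with remainder until the remainder is 0:
17 = 5·3 + 2, so a_0 = 5
3 = 1·2 + 1, so a_1 = 1
2 = 2·1 + 0, so a_2 = 2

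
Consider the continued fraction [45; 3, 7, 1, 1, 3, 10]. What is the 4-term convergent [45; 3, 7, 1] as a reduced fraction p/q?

a_0 = 45: 45/1
a_1 = 3: 136/3
a_2 = 7: 997/22
a_3 = 1: 1133/25

1133/25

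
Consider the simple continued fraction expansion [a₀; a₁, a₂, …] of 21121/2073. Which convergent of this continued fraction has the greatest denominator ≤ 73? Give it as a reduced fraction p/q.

List convergents until the denominator exceeds the bound:
a_0 = 10: 10/1  (≤ bound)
a_1 = 5: 51/5  (≤ bound)
a_2 = 3: 163/16  (≤ bound)
a_3 = 3: 540/53  (≤ bound)
a_4 = 5: 2863/281  (> 73, stop)

540/53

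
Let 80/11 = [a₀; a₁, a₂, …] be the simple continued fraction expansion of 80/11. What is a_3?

Apply division with remainder until the remainder is 0:
80 ÷ 11 → quotient 7, remainder 3
11 ÷ 3 → quotient 3, remainder 2
3 ÷ 2 → quotient 1, remainder 1
2 ÷ 1 → quotient 2, remainder 0

2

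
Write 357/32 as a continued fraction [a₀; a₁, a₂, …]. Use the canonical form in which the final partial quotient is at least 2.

[11; 6, 2, 2]

357 = 11·32 + 5, so a_0 = 11
32 = 6·5 + 2, so a_1 = 6
5 = 2·2 + 1, so a_2 = 2
2 = 2·1 + 0, so a_3 = 2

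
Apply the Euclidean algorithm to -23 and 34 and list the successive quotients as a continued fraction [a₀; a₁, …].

[-1; 3, 11]

⌊-23/34⌋ = -1, remainder 11
⌊34/11⌋ = 3, remainder 1
⌊11/1⌋ = 11, remainder 0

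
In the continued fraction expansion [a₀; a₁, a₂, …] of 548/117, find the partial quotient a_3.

Repeatedly divide and take the remainder:
⌊548/117⌋ = 4, remainder 80
⌊117/80⌋ = 1, remainder 37
⌊80/37⌋ = 2, remainder 6
⌊37/6⌋ = 6, remainder 1

6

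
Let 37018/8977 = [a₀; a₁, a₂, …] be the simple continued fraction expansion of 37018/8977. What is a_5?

1

Repeatedly divide and take the remainder:
37018 ÷ 8977 → quotient 4, remainder 1110
8977 ÷ 1110 → quotient 8, remainder 97
1110 ÷ 97 → quotient 11, remainder 43
97 ÷ 43 → quotient 2, remainder 11
43 ÷ 11 → quotient 3, remainder 10
11 ÷ 10 → quotient 1, remainder 1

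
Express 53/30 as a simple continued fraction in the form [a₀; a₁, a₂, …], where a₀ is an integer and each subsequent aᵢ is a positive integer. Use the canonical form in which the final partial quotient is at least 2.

Repeatedly divide and take the remainder:
53 = 1·30 + 23, so a_0 = 1
30 = 1·23 + 7, so a_1 = 1
23 = 3·7 + 2, so a_2 = 3
7 = 3·2 + 1, so a_3 = 3
2 = 2·1 + 0, so a_4 = 2

[1; 1, 3, 3, 2]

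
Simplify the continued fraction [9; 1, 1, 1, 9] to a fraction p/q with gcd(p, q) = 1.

280/29

Start with 9.
1 + 1/(9/1) = 1 + 1/9 = 10/9
1 + 1/(10/9) = 1 + 9/10 = 19/10
1 + 1/(19/10) = 1 + 10/19 = 29/19
9 + 1/(29/19) = 9 + 19/29 = 280/29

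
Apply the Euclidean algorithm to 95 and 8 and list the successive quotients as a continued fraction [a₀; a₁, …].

[11; 1, 7]

⌊95/8⌋ = 11, remainder 7
⌊8/7⌋ = 1, remainder 1
⌊7/1⌋ = 7, remainder 0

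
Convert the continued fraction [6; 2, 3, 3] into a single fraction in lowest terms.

Work from the innermost term outward:
Start with 3.
3 + 1/(3/1) = 3 + 1/3 = 10/3
2 + 1/(10/3) = 2 + 3/10 = 23/10
6 + 1/(23/10) = 6 + 10/23 = 148/23

148/23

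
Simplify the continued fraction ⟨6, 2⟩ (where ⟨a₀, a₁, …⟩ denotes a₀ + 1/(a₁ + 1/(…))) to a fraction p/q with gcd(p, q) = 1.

Work from the innermost term outward:
Start with 2.
6 + 1/(2/1) = 6 + 1/2 = 13/2

13/2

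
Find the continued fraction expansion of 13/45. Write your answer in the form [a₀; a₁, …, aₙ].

[0; 3, 2, 6]

⌊13/45⌋ = 0, remainder 13
⌊45/13⌋ = 3, remainder 6
⌊13/6⌋ = 2, remainder 1
⌊6/1⌋ = 6, remainder 0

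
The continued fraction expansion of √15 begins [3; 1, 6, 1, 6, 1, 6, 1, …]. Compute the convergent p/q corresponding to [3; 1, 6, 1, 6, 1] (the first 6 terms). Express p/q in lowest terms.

Starting at the tail and folding back:
Start with 1.
6 + 1/(1/1) = 6 + 1/1 = 7/1
1 + 1/(7/1) = 1 + 1/7 = 8/7
6 + 1/(8/7) = 6 + 7/8 = 55/8
1 + 1/(55/8) = 1 + 8/55 = 63/55
3 + 1/(63/55) = 3 + 55/63 = 244/63

244/63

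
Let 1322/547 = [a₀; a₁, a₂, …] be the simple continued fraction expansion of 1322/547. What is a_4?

1

Repeatedly divide and take the remainder:
1322 ÷ 547 → quotient 2, remainder 228
547 ÷ 228 → quotient 2, remainder 91
228 ÷ 91 → quotient 2, remainder 46
91 ÷ 46 → quotient 1, remainder 45
46 ÷ 45 → quotient 1, remainder 1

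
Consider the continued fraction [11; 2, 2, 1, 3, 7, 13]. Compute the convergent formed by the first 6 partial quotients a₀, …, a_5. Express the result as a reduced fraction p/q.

Collapse the nested fraction from the inside out:
Start with 7.
3 + 1/(7/1) = 3 + 1/7 = 22/7
1 + 1/(22/7) = 1 + 7/22 = 29/22
2 + 1/(29/22) = 2 + 22/29 = 80/29
2 + 1/(80/29) = 2 + 29/80 = 189/80
11 + 1/(189/80) = 11 + 80/189 = 2159/189

2159/189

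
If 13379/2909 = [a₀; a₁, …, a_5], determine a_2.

Apply division with remainder until the remainder is 0:
13379 = 4·2909 + 1743, so a_0 = 4
2909 = 1·1743 + 1166, so a_1 = 1
1743 = 1·1166 + 577, so a_2 = 1

1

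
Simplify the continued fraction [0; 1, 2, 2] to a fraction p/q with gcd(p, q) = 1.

a_0 = 0: 0/1
a_1 = 1: 1/1
a_2 = 2: 2/3
a_3 = 2: 5/7

5/7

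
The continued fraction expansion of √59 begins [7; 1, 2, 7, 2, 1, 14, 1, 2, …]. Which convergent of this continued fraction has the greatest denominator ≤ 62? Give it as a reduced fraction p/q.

361/47

a_0 = 7: 7/1  (≤ bound)
a_1 = 1: 8/1  (≤ bound)
a_2 = 2: 23/3  (≤ bound)
a_3 = 7: 169/22  (≤ bound)
a_4 = 2: 361/47  (≤ bound)
a_5 = 1: 530/69  (> 62, stop)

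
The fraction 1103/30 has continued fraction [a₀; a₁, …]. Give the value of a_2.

1103 = 36·30 + 23, so a_0 = 36
30 = 1·23 + 7, so a_1 = 1
23 = 3·7 + 2, so a_2 = 3

3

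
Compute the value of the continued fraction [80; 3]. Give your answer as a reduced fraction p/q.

241/3

a_0 = 80: 80/1
a_1 = 3: 241/3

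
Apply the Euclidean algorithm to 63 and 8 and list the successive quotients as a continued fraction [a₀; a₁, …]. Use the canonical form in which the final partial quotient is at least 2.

[7; 1, 7]

63 = 7·8 + 7, so a_0 = 7
8 = 1·7 + 1, so a_1 = 1
7 = 7·1 + 0, so a_2 = 7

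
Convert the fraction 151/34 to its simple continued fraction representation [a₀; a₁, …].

[4; 2, 3, 1, 3]

Apply division with remainder until the remainder is 0:
151 = 4·34 + 15, so a_0 = 4
34 = 2·15 + 4, so a_1 = 2
15 = 3·4 + 3, so a_2 = 3
4 = 1·3 + 1, so a_3 = 1
3 = 3·1 + 0, so a_4 = 3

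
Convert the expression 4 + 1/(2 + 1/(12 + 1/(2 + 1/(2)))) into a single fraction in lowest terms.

a_0 = 4: 4/1
a_1 = 2: 9/2
a_2 = 12: 112/25
a_3 = 2: 233/52
a_4 = 2: 578/129

578/129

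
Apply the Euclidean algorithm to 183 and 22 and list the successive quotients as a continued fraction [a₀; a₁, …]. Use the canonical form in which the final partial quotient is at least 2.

Repeatedly divide and take the remainder:
183 ÷ 22 → quotient 8, remainder 7
22 ÷ 7 → quotient 3, remainder 1
7 ÷ 1 → quotient 7, remainder 0

[8; 3, 7]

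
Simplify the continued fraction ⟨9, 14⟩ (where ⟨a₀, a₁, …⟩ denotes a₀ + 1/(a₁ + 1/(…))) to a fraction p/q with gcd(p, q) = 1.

Build up convergents one term at a time:
a_0 = 9: 9/1
a_1 = 14: 127/14

127/14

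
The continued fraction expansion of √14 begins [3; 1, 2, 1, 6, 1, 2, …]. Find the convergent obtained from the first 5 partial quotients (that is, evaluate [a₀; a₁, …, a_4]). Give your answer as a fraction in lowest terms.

Start with 6.
1 + 1/(6/1) = 1 + 1/6 = 7/6
2 + 1/(7/6) = 2 + 6/7 = 20/7
1 + 1/(20/7) = 1 + 7/20 = 27/20
3 + 1/(27/20) = 3 + 20/27 = 101/27

101/27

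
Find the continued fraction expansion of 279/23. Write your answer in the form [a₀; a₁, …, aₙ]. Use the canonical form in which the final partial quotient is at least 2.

[12; 7, 1, 2]

Repeatedly divide and take the remainder:
279 ÷ 23 → quotient 12, remainder 3
23 ÷ 3 → quotient 7, remainder 2
3 ÷ 2 → quotient 1, remainder 1
2 ÷ 1 → quotient 2, remainder 0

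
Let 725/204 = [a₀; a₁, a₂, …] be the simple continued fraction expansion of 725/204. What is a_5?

3

725 = 3·204 + 113, so a_0 = 3
204 = 1·113 + 91, so a_1 = 1
113 = 1·91 + 22, so a_2 = 1
91 = 4·22 + 3, so a_3 = 4
22 = 7·3 + 1, so a_4 = 7
3 = 3·1 + 0, so a_5 = 3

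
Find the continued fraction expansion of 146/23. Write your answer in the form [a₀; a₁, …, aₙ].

Run the Euclidean algorithm, recording each quotient:
⌊146/23⌋ = 6, remainder 8
⌊23/8⌋ = 2, remainder 7
⌊8/7⌋ = 1, remainder 1
⌊7/1⌋ = 7, remainder 0

[6; 2, 1, 7]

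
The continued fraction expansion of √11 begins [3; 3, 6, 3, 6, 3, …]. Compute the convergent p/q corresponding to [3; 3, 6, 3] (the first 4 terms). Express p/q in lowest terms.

199/60

Collapse the nested fraction from the inside out:
Start with 3.
6 + 1/(3/1) = 6 + 1/3 = 19/3
3 + 1/(19/3) = 3 + 3/19 = 60/19
3 + 1/(60/19) = 3 + 19/60 = 199/60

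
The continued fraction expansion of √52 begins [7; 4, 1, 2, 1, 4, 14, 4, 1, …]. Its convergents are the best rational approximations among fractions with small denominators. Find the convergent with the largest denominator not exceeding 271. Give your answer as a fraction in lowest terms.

a_0 = 7: 7/1  (≤ bound)
a_1 = 4: 29/4  (≤ bound)
a_2 = 1: 36/5  (≤ bound)
a_3 = 2: 101/14  (≤ bound)
a_4 = 1: 137/19  (≤ bound)
a_5 = 4: 649/90  (≤ bound)
a_6 = 14: 9223/1279  (> 271, stop)

649/90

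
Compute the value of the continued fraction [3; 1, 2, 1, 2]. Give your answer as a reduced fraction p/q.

a_0 = 3: 3/1
a_1 = 1: 4/1
a_2 = 2: 11/3
a_3 = 1: 15/4
a_4 = 2: 41/11

41/11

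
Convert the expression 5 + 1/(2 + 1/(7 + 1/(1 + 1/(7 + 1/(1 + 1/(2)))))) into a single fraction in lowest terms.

2385/436

a_0 = 5: 5/1
a_1 = 2: 11/2
a_2 = 7: 82/15
a_3 = 1: 93/17
a_4 = 7: 733/134
a_5 = 1: 826/151
a_6 = 2: 2385/436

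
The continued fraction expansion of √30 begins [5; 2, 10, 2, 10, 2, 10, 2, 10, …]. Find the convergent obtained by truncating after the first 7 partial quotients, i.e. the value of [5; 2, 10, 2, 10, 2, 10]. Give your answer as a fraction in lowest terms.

55435/10121

Use the convergent recurrence hₖ = aₖ·hₖ₋₁ + hₖ₋₂ (and likewise for the denominators kₖ):
a_0 = 5: 5/1
a_1 = 2: 11/2
a_2 = 10: 115/21
a_3 = 2: 241/44
a_4 = 10: 2525/461
a_5 = 2: 5291/966
a_6 = 10: 55435/10121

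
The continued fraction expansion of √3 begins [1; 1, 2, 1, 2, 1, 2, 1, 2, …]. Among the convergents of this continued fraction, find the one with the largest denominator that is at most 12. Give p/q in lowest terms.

19/11

List convergents until the denominator exceeds the bound:
a_0 = 1: 1/1  (≤ bound)
a_1 = 1: 2/1  (≤ bound)
a_2 = 2: 5/3  (≤ bound)
a_3 = 1: 7/4  (≤ bound)
a_4 = 2: 19/11  (≤ bound)
a_5 = 1: 26/15  (> 12, stop)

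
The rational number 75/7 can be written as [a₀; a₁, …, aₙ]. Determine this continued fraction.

Repeatedly divide and take the remainder:
75 ÷ 7 → quotient 10, remainder 5
7 ÷ 5 → quotient 1, remainder 2
5 ÷ 2 → quotient 2, remainder 1
2 ÷ 1 → quotient 2, remainder 0

[10; 1, 2, 2]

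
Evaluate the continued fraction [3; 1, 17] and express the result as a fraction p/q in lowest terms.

71/18

Use the convergent recurrence hₖ = aₖ·hₖ₋₁ + hₖ₋₂ (and likewise for the denominators kₖ):
a_0 = 3: 3/1
a_1 = 1: 4/1
a_2 = 17: 71/18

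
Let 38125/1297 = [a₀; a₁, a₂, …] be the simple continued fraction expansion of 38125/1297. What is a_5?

34

38125 ÷ 1297 → quotient 29, remainder 512
1297 ÷ 512 → quotient 2, remainder 273
512 ÷ 273 → quotient 1, remainder 239
273 ÷ 239 → quotient 1, remainder 34
239 ÷ 34 → quotient 7, remainder 1
34 ÷ 1 → quotient 34, remainder 0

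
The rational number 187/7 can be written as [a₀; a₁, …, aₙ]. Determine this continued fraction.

[26; 1, 2, 2]

187 ÷ 7 → quotient 26, remainder 5
7 ÷ 5 → quotient 1, remainder 2
5 ÷ 2 → quotient 2, remainder 1
2 ÷ 1 → quotient 2, remainder 0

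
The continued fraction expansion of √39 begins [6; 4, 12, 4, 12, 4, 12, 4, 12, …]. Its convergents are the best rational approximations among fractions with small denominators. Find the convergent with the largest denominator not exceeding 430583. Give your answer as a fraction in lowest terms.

a_0 = 6: 6/1  (≤ bound)
a_1 = 4: 25/4  (≤ bound)
a_2 = 12: 306/49  (≤ bound)
a_3 = 4: 1249/200  (≤ bound)
a_4 = 12: 15294/2449  (≤ bound)
a_5 = 4: 62425/9996  (≤ bound)
a_6 = 12: 764394/122401  (≤ bound)
a_7 = 4: 3120001/499600  (> 430583, stop)

764394/122401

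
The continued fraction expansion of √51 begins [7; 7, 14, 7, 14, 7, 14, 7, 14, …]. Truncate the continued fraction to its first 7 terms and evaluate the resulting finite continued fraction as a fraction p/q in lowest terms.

7068593/989801

Start with 14.
7 + 1/(14/1) = 7 + 1/14 = 99/14
14 + 1/(99/14) = 14 + 14/99 = 1400/99
7 + 1/(1400/99) = 7 + 99/1400 = 9899/1400
14 + 1/(9899/1400) = 14 + 1400/9899 = 139986/9899
7 + 1/(139986/9899) = 7 + 9899/139986 = 989801/139986
7 + 1/(989801/139986) = 7 + 139986/989801 = 7068593/989801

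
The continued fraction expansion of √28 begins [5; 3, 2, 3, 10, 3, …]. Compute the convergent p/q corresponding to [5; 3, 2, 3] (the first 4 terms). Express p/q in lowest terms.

127/24

a_0 = 5: 5/1
a_1 = 3: 16/3
a_2 = 2: 37/7
a_3 = 3: 127/24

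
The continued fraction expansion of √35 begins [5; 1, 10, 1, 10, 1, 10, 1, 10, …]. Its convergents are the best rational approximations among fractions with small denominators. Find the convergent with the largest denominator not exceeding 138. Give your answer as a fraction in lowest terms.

775/131

a_0 = 5: 5/1  (≤ bound)
a_1 = 1: 6/1  (≤ bound)
a_2 = 10: 65/11  (≤ bound)
a_3 = 1: 71/12  (≤ bound)
a_4 = 10: 775/131  (≤ bound)
a_5 = 1: 846/143  (> 138, stop)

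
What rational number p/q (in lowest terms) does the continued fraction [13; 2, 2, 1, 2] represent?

Use the convergent recurrence hₖ = aₖ·hₖ₋₁ + hₖ₋₂ (and likewise for the denominators kₖ):
a_0 = 13: 13/1
a_1 = 2: 27/2
a_2 = 2: 67/5
a_3 = 1: 94/7
a_4 = 2: 255/19

255/19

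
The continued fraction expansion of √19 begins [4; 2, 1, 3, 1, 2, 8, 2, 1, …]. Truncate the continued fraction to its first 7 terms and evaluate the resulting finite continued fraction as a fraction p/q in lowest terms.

1421/326

Start with 8.
2 + 1/(8/1) = 2 + 1/8 = 17/8
1 + 1/(17/8) = 1 + 8/17 = 25/17
3 + 1/(25/17) = 3 + 17/25 = 92/25
1 + 1/(92/25) = 1 + 25/92 = 117/92
2 + 1/(117/92) = 2 + 92/117 = 326/117
4 + 1/(326/117) = 4 + 117/326 = 1421/326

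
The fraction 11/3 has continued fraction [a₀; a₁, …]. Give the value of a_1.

⌊11/3⌋ = 3, remainder 2
⌊3/2⌋ = 1, remainder 1

1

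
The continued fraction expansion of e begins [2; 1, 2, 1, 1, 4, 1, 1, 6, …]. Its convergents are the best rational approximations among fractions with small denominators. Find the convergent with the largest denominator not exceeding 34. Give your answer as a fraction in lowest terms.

87/32

a_0 = 2: 2/1  (≤ bound)
a_1 = 1: 3/1  (≤ bound)
a_2 = 2: 8/3  (≤ bound)
a_3 = 1: 11/4  (≤ bound)
a_4 = 1: 19/7  (≤ bound)
a_5 = 4: 87/32  (≤ bound)
a_6 = 1: 106/39  (> 34, stop)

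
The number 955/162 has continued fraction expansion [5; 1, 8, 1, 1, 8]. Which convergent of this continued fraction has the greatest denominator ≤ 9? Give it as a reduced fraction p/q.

a_0 = 5: 5/1  (≤ bound)
a_1 = 1: 6/1  (≤ bound)
a_2 = 8: 53/9  (≤ bound)
a_3 = 1: 59/10  (> 9, stop)

53/9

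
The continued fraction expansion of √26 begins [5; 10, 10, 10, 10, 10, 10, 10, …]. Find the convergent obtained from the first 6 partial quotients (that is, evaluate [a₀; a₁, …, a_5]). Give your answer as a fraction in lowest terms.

Start with 10.
10 + 1/(10/1) = 10 + 1/10 = 101/10
10 + 1/(101/10) = 10 + 10/101 = 1020/101
10 + 1/(1020/101) = 10 + 101/1020 = 10301/1020
10 + 1/(10301/1020) = 10 + 1020/10301 = 104030/10301
5 + 1/(104030/10301) = 5 + 10301/104030 = 530451/104030

530451/104030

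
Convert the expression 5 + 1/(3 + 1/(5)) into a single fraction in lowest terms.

85/16

Start with 5.
3 + 1/(5/1) = 3 + 1/5 = 16/5
5 + 1/(16/5) = 5 + 5/16 = 85/16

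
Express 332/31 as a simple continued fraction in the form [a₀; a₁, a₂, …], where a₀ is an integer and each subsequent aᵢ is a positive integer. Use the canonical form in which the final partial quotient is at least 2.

Apply division with remainder until the remainder is 0:
332 ÷ 31 → quotient 10, remainder 22
31 ÷ 22 → quotient 1, remainder 9
22 ÷ 9 → quotient 2, remainder 4
9 ÷ 4 → quotient 2, remainder 1
4 ÷ 1 → quotient 4, remainder 0

[10; 1, 2, 2, 4]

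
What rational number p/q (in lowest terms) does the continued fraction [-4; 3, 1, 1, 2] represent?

-67/18

Build up convergents one term at a time:
a_0 = -4: -4/1
a_1 = 3: -11/3
a_2 = 1: -15/4
a_3 = 1: -26/7
a_4 = 2: -67/18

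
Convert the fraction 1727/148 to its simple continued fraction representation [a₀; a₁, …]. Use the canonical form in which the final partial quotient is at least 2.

[11; 1, 2, 49]

Repeatedly divide and take the remainder:
⌊1727/148⌋ = 11, remainder 99
⌊148/99⌋ = 1, remainder 49
⌊99/49⌋ = 2, remainder 1
⌊49/1⌋ = 49, remainder 0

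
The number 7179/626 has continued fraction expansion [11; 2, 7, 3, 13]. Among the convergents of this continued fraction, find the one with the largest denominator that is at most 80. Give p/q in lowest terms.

539/47

List convergents until the denominator exceeds the bound:
a_0 = 11: 11/1  (≤ bound)
a_1 = 2: 23/2  (≤ bound)
a_2 = 7: 172/15  (≤ bound)
a_3 = 3: 539/47  (≤ bound)
a_4 = 13: 7179/626  (> 80, stop)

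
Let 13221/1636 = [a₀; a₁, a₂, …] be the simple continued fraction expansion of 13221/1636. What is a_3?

⌊13221/1636⌋ = 8, remainder 133
⌊1636/133⌋ = 12, remainder 40
⌊133/40⌋ = 3, remainder 13
⌊40/13⌋ = 3, remainder 1

3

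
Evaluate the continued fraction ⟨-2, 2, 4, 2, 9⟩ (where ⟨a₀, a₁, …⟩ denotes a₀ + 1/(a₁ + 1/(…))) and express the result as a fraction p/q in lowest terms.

a_0 = -2: -2/1
a_1 = 2: -3/2
a_2 = 4: -14/9
a_3 = 2: -31/20
a_4 = 9: -293/189

-293/189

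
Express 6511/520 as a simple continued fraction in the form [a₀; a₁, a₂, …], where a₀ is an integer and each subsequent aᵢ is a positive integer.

6511 = 12·520 + 271, so a_0 = 12
520 = 1·271 + 249, so a_1 = 1
271 = 1·249 + 22, so a_2 = 1
249 = 11·22 + 7, so a_3 = 11
22 = 3·7 + 1, so a_4 = 3
7 = 7·1 + 0, so a_5 = 7

[12; 1, 1, 11, 3, 7]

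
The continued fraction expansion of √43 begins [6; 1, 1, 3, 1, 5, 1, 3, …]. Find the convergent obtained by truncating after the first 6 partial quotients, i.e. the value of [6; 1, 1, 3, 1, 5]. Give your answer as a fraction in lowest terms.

Start with 5.
1 + 1/(5/1) = 1 + 1/5 = 6/5
3 + 1/(6/5) = 3 + 5/6 = 23/6
1 + 1/(23/6) = 1 + 6/23 = 29/23
1 + 1/(29/23) = 1 + 23/29 = 52/29
6 + 1/(52/29) = 6 + 29/52 = 341/52

341/52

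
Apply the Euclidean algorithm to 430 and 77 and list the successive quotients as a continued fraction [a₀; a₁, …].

430 = 5·77 + 45, so a_0 = 5
77 = 1·45 + 32, so a_1 = 1
45 = 1·32 + 13, so a_2 = 1
32 = 2·13 + 6, so a_3 = 2
13 = 2·6 + 1, so a_4 = 2
6 = 6·1 + 0, so a_5 = 6

[5; 1, 1, 2, 2, 6]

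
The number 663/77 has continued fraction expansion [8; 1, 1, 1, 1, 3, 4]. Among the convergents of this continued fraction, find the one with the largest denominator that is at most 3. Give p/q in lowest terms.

a_0 = 8: 8/1  (≤ bound)
a_1 = 1: 9/1  (≤ bound)
a_2 = 1: 17/2  (≤ bound)
a_3 = 1: 26/3  (≤ bound)
a_4 = 1: 43/5  (> 3, stop)

26/3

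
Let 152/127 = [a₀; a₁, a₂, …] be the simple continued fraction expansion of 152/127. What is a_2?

152 = 1·127 + 25, so a_0 = 1
127 = 5·25 + 2, so a_1 = 5
25 = 12·2 + 1, so a_2 = 12

12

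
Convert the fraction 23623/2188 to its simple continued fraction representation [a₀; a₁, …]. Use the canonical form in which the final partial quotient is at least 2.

[10; 1, 3, 1, 11, 37]

⌊23623/2188⌋ = 10, remainder 1743
⌊2188/1743⌋ = 1, remainder 445
⌊1743/445⌋ = 3, remainder 408
⌊445/408⌋ = 1, remainder 37
⌊408/37⌋ = 11, remainder 1
⌊37/1⌋ = 37, remainder 0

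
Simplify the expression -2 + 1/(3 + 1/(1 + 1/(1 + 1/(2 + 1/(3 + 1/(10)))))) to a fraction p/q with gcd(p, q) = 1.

-1081/628

Start with 10.
3 + 1/(10/1) = 3 + 1/10 = 31/10
2 + 1/(31/10) = 2 + 10/31 = 72/31
1 + 1/(72/31) = 1 + 31/72 = 103/72
1 + 1/(103/72) = 1 + 72/103 = 175/103
3 + 1/(175/103) = 3 + 103/175 = 628/175
-2 + 1/(628/175) = -2 + 175/628 = -1081/628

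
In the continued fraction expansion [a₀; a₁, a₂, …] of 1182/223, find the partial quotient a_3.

22

1182 ÷ 223 → quotient 5, remainder 67
223 ÷ 67 → quotient 3, remainder 22
67 ÷ 22 → quotient 3, remainder 1
22 ÷ 1 → quotient 22, remainder 0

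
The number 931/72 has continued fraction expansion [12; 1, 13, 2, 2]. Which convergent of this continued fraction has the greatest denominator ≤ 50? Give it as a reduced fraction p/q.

a_0 = 12: 12/1  (≤ bound)
a_1 = 1: 13/1  (≤ bound)
a_2 = 13: 181/14  (≤ bound)
a_3 = 2: 375/29  (≤ bound)
a_4 = 2: 931/72  (> 50, stop)

375/29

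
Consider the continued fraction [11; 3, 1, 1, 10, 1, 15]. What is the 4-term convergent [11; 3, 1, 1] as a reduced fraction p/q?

Build up convergents one term at a time:
a_0 = 11: 11/1
a_1 = 3: 34/3
a_2 = 1: 45/4
a_3 = 1: 79/7

79/7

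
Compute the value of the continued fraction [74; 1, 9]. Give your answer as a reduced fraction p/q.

Start with 9.
1 + 1/(9/1) = 1 + 1/9 = 10/9
74 + 1/(10/9) = 74 + 9/10 = 749/10

749/10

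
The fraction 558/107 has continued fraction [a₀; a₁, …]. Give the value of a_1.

⌊558/107⌋ = 5, remainder 23
⌊107/23⌋ = 4, remainder 15

4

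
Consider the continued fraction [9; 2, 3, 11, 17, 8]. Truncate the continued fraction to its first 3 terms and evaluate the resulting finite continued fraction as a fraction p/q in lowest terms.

66/7

Starting at the tail and folding back:
Start with 3.
2 + 1/(3/1) = 2 + 1/3 = 7/3
9 + 1/(7/3) = 9 + 3/7 = 66/7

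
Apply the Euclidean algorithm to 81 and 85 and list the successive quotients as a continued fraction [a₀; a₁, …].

⌊81/85⌋ = 0, remainder 81
⌊85/81⌋ = 1, remainder 4
⌊81/4⌋ = 20, remainder 1
⌊4/1⌋ = 4, remainder 0

[0; 1, 20, 4]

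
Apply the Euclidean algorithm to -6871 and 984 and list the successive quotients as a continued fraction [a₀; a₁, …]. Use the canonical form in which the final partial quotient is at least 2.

[-7; 57, 1, 7, 2]

Apply division with remainder until the remainder is 0:
-6871 ÷ 984 → quotient -7, remainder 17
984 ÷ 17 → quotient 57, remainder 15
17 ÷ 15 → quotient 1, remainder 2
15 ÷ 2 → quotient 7, remainder 1
2 ÷ 1 → quotient 2, remainder 0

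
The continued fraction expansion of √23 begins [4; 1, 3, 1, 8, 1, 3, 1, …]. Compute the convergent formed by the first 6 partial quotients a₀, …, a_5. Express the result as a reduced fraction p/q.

235/49

a_0 = 4: 4/1
a_1 = 1: 5/1
a_2 = 3: 19/4
a_3 = 1: 24/5
a_4 = 8: 211/44
a_5 = 1: 235/49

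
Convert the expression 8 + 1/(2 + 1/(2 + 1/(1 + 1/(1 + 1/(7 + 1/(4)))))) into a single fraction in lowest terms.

3165/376

Build up convergents one term at a time:
a_0 = 8: 8/1
a_1 = 2: 17/2
a_2 = 2: 42/5
a_3 = 1: 59/7
a_4 = 1: 101/12
a_5 = 7: 766/91
a_6 = 4: 3165/376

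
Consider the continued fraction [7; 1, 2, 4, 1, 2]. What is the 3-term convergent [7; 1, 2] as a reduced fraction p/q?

23/3

Start with 2.
1 + 1/(2/1) = 1 + 1/2 = 3/2
7 + 1/(3/2) = 7 + 2/3 = 23/3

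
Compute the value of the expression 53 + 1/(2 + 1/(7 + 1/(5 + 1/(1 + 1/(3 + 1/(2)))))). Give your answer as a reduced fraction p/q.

42667/798

Start with 2.
3 + 1/(2/1) = 3 + 1/2 = 7/2
1 + 1/(7/2) = 1 + 2/7 = 9/7
5 + 1/(9/7) = 5 + 7/9 = 52/9
7 + 1/(52/9) = 7 + 9/52 = 373/52
2 + 1/(373/52) = 2 + 52/373 = 798/373
53 + 1/(798/373) = 53 + 373/798 = 42667/798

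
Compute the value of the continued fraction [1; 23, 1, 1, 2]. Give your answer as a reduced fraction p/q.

a_0 = 1: 1/1
a_1 = 23: 24/23
a_2 = 1: 25/24
a_3 = 1: 49/47
a_4 = 2: 123/118

123/118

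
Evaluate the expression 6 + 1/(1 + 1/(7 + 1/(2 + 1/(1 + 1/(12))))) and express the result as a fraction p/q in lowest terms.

Build up convergents one term at a time:
a_0 = 6: 6/1
a_1 = 1: 7/1
a_2 = 7: 55/8
a_3 = 2: 117/17
a_4 = 1: 172/25
a_5 = 12: 2181/317

2181/317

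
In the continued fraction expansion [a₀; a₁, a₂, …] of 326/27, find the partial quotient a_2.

2

⌊326/27⌋ = 12, remainder 2
⌊27/2⌋ = 13, remainder 1
⌊2/1⌋ = 2, remainder 0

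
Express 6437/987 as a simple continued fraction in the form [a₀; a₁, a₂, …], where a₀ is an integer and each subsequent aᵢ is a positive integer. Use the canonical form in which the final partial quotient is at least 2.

⌊6437/987⌋ = 6, remainder 515
⌊987/515⌋ = 1, remainder 472
⌊515/472⌋ = 1, remainder 43
⌊472/43⌋ = 10, remainder 42
⌊43/42⌋ = 1, remainder 1
⌊42/1⌋ = 42, remainder 0

[6; 1, 1, 10, 1, 42]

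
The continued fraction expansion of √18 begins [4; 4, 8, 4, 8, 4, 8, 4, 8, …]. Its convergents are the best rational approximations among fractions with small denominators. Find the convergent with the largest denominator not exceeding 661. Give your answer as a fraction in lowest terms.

List convergents until the denominator exceeds the bound:
a_0 = 4: 4/1  (≤ bound)
a_1 = 4: 17/4  (≤ bound)
a_2 = 8: 140/33  (≤ bound)
a_3 = 4: 577/136  (≤ bound)
a_4 = 8: 4756/1121  (> 661, stop)

577/136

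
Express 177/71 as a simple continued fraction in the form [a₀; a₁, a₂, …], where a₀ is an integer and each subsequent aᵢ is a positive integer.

Apply division with remainder until the remainder is 0:
⌊177/71⌋ = 2, remainder 35
⌊71/35⌋ = 2, remainder 1
⌊35/1⌋ = 35, remainder 0

[2; 2, 35]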